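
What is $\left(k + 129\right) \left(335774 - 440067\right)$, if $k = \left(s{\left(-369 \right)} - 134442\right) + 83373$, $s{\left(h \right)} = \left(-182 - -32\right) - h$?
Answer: $5289845253$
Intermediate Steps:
$s{\left(h \right)} = -150 - h$ ($s{\left(h \right)} = \left(-182 + 32\right) - h = -150 - h$)
$k = -50850$ ($k = \left(\left(-150 - -369\right) - 134442\right) + 83373 = \left(\left(-150 + 369\right) - 134442\right) + 83373 = \left(219 - 134442\right) + 83373 = -134223 + 83373 = -50850$)
$\left(k + 129\right) \left(335774 - 440067\right) = \left(-50850 + 129\right) \left(335774 - 440067\right) = \left(-50721\right) \left(-104293\right) = 5289845253$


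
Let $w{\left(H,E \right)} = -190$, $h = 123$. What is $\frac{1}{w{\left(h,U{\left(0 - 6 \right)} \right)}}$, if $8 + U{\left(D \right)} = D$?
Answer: $- \frac{1}{190} \approx -0.0052632$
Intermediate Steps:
$U{\left(D \right)} = -8 + D$
$\frac{1}{w{\left(h,U{\left(0 - 6 \right)} \right)}} = \frac{1}{-190} = - \frac{1}{190}$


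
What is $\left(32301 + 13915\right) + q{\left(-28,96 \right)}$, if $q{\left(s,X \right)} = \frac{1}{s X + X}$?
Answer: $\frac{119791871}{2592} \approx 46216.0$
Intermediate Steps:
$q{\left(s,X \right)} = \frac{1}{X + X s}$ ($q{\left(s,X \right)} = \frac{1}{X s + X} = \frac{1}{X + X s}$)
$\left(32301 + 13915\right) + q{\left(-28,96 \right)} = \left(32301 + 13915\right) + \frac{1}{96 \left(1 - 28\right)} = 46216 + \frac{1}{96 \left(-27\right)} = 46216 + \frac{1}{96} \left(- \frac{1}{27}\right) = 46216 - \frac{1}{2592} = \frac{119791871}{2592}$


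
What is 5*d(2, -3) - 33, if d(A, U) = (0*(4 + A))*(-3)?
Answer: -33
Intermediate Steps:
d(A, U) = 0 (d(A, U) = 0*(-3) = 0)
5*d(2, -3) - 33 = 5*0 - 33 = 0 - 33 = -33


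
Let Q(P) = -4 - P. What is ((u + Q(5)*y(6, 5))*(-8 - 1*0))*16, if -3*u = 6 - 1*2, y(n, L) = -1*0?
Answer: 512/3 ≈ 170.67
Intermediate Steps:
y(n, L) = 0
u = -4/3 (u = -(6 - 1*2)/3 = -(6 - 2)/3 = -⅓*4 = -4/3 ≈ -1.3333)
((u + Q(5)*y(6, 5))*(-8 - 1*0))*16 = ((-4/3 + (-4 - 1*5)*0)*(-8 - 1*0))*16 = ((-4/3 + (-4 - 5)*0)*(-8 + 0))*16 = ((-4/3 - 9*0)*(-8))*16 = ((-4/3 + 0)*(-8))*16 = -4/3*(-8)*16 = (32/3)*16 = 512/3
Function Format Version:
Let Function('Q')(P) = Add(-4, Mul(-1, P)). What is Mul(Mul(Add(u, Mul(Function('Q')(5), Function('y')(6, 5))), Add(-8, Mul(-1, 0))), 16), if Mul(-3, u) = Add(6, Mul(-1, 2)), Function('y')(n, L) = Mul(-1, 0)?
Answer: Rational(512, 3) ≈ 170.67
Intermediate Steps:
Function('y')(n, L) = 0
u = Rational(-4, 3) (u = Mul(Rational(-1, 3), Add(6, Mul(-1, 2))) = Mul(Rational(-1, 3), Add(6, -2)) = Mul(Rational(-1, 3), 4) = Rational(-4, 3) ≈ -1.3333)
Mul(Mul(Add(u, Mul(Function('Q')(5), Function('y')(6, 5))), Add(-8, Mul(-1, 0))), 16) = Mul(Mul(Add(Rational(-4, 3), Mul(Add(-4, Mul(-1, 5)), 0)), Add(-8, Mul(-1, 0))), 16) = Mul(Mul(Add(Rational(-4, 3), Mul(Add(-4, -5), 0)), Add(-8, 0)), 16) = Mul(Mul(Add(Rational(-4, 3), Mul(-9, 0)), -8), 16) = Mul(Mul(Add(Rational(-4, 3), 0), -8), 16) = Mul(Mul(Rational(-4, 3), -8), 16) = Mul(Rational(32, 3), 16) = Rational(512, 3)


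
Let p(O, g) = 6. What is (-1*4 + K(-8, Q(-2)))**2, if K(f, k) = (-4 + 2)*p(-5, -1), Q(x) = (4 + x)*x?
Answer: 256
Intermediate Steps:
Q(x) = x*(4 + x)
K(f, k) = -12 (K(f, k) = (-4 + 2)*6 = -2*6 = -12)
(-1*4 + K(-8, Q(-2)))**2 = (-1*4 - 12)**2 = (-4 - 12)**2 = (-16)**2 = 256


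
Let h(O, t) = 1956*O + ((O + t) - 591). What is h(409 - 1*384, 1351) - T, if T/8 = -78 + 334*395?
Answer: -1005131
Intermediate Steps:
h(O, t) = -591 + t + 1957*O (h(O, t) = 1956*O + (-591 + O + t) = -591 + t + 1957*O)
T = 1054816 (T = 8*(-78 + 334*395) = 8*(-78 + 131930) = 8*131852 = 1054816)
h(409 - 1*384, 1351) - T = (-591 + 1351 + 1957*(409 - 1*384)) - 1*1054816 = (-591 + 1351 + 1957*(409 - 384)) - 1054816 = (-591 + 1351 + 1957*25) - 1054816 = (-591 + 1351 + 48925) - 1054816 = 49685 - 1054816 = -1005131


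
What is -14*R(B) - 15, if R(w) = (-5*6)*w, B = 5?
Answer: 2085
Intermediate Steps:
R(w) = -30*w
-14*R(B) - 15 = -(-420)*5 - 15 = -14*(-150) - 15 = 2100 - 15 = 2085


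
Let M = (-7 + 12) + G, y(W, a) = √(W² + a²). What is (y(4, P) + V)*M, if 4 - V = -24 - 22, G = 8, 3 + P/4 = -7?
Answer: 650 + 52*√101 ≈ 1172.6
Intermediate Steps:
P = -40 (P = -12 + 4*(-7) = -12 - 28 = -40)
V = 50 (V = 4 - (-24 - 22) = 4 - 1*(-46) = 4 + 46 = 50)
M = 13 (M = (-7 + 12) + 8 = 5 + 8 = 13)
(y(4, P) + V)*M = (√(4² + (-40)²) + 50)*13 = (√(16 + 1600) + 50)*13 = (√1616 + 50)*13 = (4*√101 + 50)*13 = (50 + 4*√101)*13 = 650 + 52*√101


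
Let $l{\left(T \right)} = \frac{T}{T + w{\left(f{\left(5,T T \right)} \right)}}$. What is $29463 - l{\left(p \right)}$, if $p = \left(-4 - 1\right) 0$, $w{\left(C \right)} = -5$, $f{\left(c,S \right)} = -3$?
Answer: $29463$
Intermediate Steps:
$p = 0$ ($p = \left(-5\right) 0 = 0$)
$l{\left(T \right)} = \frac{T}{-5 + T}$ ($l{\left(T \right)} = \frac{T}{T - 5} = \frac{T}{-5 + T}$)
$29463 - l{\left(p \right)} = 29463 - \frac{0}{-5 + 0} = 29463 - \frac{0}{-5} = 29463 - 0 \left(- \frac{1}{5}\right) = 29463 - 0 = 29463 + 0 = 29463$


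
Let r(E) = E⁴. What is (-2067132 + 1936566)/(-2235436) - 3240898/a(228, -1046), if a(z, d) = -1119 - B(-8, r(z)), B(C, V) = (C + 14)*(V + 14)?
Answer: 1062122195368901/18122700596917602 ≈ 0.058607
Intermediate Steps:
B(C, V) = (14 + C)*(14 + V)
a(z, d) = -1203 - 6*z⁴ (a(z, d) = -1119 - (196 + 14*(-8) + 14*z⁴ - 8*z⁴) = -1119 - (196 - 112 + 14*z⁴ - 8*z⁴) = -1119 - (84 + 6*z⁴) = -1119 + (-84 - 6*z⁴) = -1203 - 6*z⁴)
(-2067132 + 1936566)/(-2235436) - 3240898/a(228, -1046) = (-2067132 + 1936566)/(-2235436) - 3240898/(-1203 - 6*228⁴) = -130566*(-1/2235436) - 3240898/(-1203 - 6*2702336256) = 65283/1117718 - 3240898/(-1203 - 16214017536) = 65283/1117718 - 3240898/(-16214018739) = 65283/1117718 - 3240898*(-1/16214018739) = 65283/1117718 + 3240898/16214018739 = 1062122195368901/18122700596917602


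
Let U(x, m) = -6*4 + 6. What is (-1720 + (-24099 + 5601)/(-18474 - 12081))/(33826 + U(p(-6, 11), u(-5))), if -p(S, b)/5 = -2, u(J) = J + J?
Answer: -8756017/172167240 ≈ -0.050858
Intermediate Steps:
u(J) = 2*J
p(S, b) = 10 (p(S, b) = -5*(-2) = 10)
U(x, m) = -18 (U(x, m) = -24 + 6 = -18)
(-1720 + (-24099 + 5601)/(-18474 - 12081))/(33826 + U(p(-6, 11), u(-5))) = (-1720 + (-24099 + 5601)/(-18474 - 12081))/(33826 - 18) = (-1720 - 18498/(-30555))/33808 = (-1720 - 18498*(-1/30555))*(1/33808) = (-1720 + 6166/10185)*(1/33808) = -17512034/10185*1/33808 = -8756017/172167240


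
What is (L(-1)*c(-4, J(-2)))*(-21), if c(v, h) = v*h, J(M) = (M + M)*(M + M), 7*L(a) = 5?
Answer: 960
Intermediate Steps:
L(a) = 5/7 (L(a) = (1/7)*5 = 5/7)
J(M) = 4*M**2 (J(M) = (2*M)*(2*M) = 4*M**2)
c(v, h) = h*v
(L(-1)*c(-4, J(-2)))*(-21) = (5*((4*(-2)**2)*(-4))/7)*(-21) = (5*((4*4)*(-4))/7)*(-21) = (5*(16*(-4))/7)*(-21) = ((5/7)*(-64))*(-21) = -320/7*(-21) = 960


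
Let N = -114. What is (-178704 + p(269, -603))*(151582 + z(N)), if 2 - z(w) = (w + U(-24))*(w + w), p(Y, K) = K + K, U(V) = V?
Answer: -21610789200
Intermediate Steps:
p(Y, K) = 2*K
z(w) = 2 - 2*w*(-24 + w) (z(w) = 2 - (w - 24)*(w + w) = 2 - (-24 + w)*2*w = 2 - 2*w*(-24 + w))
(-178704 + p(269, -603))*(151582 + z(N)) = (-178704 + 2*(-603))*(151582 + (2 - 2*(-114)**2 + 48*(-114))) = (-178704 - 1206)*(151582 + (2 - 2*12996 - 5472)) = -179910*(151582 + (2 - 25992 - 5472)) = -179910*(151582 - 31462) = -179910*120120 = -21610789200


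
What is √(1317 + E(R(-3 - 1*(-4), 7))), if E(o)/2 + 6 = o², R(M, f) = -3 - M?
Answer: √1337 ≈ 36.565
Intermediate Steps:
E(o) = -12 + 2*o²
√(1317 + E(R(-3 - 1*(-4), 7))) = √(1317 + (-12 + 2*(-3 - (-3 - 1*(-4)))²)) = √(1317 + (-12 + 2*(-3 - (-3 + 4))²)) = √(1317 + (-12 + 2*(-3 - 1*1)²)) = √(1317 + (-12 + 2*(-3 - 1)²)) = √(1317 + (-12 + 2*(-4)²)) = √(1317 + (-12 + 2*16)) = √(1317 + (-12 + 32)) = √(1317 + 20) = √1337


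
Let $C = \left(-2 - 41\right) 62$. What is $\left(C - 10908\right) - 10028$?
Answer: $-23602$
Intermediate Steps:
$C = -2666$ ($C = \left(-43\right) 62 = -2666$)
$\left(C - 10908\right) - 10028 = \left(-2666 - 10908\right) - 10028 = -13574 - 10028 = -23602$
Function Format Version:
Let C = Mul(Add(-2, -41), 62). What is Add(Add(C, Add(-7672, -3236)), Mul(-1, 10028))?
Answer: -23602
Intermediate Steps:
C = -2666 (C = Mul(-43, 62) = -2666)
Add(Add(C, Add(-7672, -3236)), Mul(-1, 10028)) = Add(Add(-2666, Add(-7672, -3236)), Mul(-1, 10028)) = Add(Add(-2666, -10908), -10028) = Add(-13574, -10028) = -23602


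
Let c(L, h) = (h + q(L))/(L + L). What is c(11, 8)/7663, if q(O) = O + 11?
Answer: 15/84293 ≈ 0.00017795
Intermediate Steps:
q(O) = 11 + O
c(L, h) = (11 + L + h)/(2*L) (c(L, h) = (h + (11 + L))/(L + L) = (11 + L + h)/((2*L)) = (11 + L + h)*(1/(2*L)) = (11 + L + h)/(2*L))
c(11, 8)/7663 = ((½)*(11 + 11 + 8)/11)/7663 = ((½)*(1/11)*30)*(1/7663) = (15/11)*(1/7663) = 15/84293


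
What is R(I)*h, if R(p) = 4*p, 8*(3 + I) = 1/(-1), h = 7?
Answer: -175/2 ≈ -87.500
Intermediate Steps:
I = -25/8 (I = -3 + (1/8)/(-1) = -3 + (1/8)*(-1) = -3 - 1/8 = -25/8 ≈ -3.1250)
R(I)*h = (4*(-25/8))*7 = -25/2*7 = -175/2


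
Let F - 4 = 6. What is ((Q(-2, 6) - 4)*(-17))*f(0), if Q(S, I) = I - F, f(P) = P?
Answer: 0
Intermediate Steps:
F = 10 (F = 4 + 6 = 10)
Q(S, I) = -10 + I (Q(S, I) = I - 1*10 = I - 10 = -10 + I)
((Q(-2, 6) - 4)*(-17))*f(0) = (((-10 + 6) - 4)*(-17))*0 = ((-4 - 4)*(-17))*0 = -8*(-17)*0 = 136*0 = 0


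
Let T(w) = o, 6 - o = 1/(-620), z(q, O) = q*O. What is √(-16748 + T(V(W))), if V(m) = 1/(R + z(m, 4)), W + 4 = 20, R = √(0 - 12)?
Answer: I*√1608906045/310 ≈ 129.39*I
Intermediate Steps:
z(q, O) = O*q
R = 2*I*√3 (R = √(-12) = 2*I*√3 ≈ 3.4641*I)
W = 16 (W = -4 + 20 = 16)
V(m) = 1/(4*m + 2*I*√3) (V(m) = 1/(2*I*√3 + 4*m) = 1/(4*m + 2*I*√3))
o = 3721/620 (o = 6 - 1/(-620) = 6 - 1*(-1/620) = 6 + 1/620 = 3721/620 ≈ 6.0016)
T(w) = 3721/620
√(-16748 + T(V(W))) = √(-16748 + 3721/620) = √(-10380039/620) = I*√1608906045/310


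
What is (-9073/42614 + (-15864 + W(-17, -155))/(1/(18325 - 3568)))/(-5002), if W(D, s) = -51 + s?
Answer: 10105696612933/213155228 ≈ 47410.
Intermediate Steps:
(-9073/42614 + (-15864 + W(-17, -155))/(1/(18325 - 3568)))/(-5002) = (-9073/42614 + (-15864 + (-51 - 155))/(1/(18325 - 3568)))/(-5002) = (-9073*1/42614 + (-15864 - 206)/(1/14757))*(-1/5002) = (-9073/42614 - 16070/1/14757)*(-1/5002) = (-9073/42614 - 16070*14757)*(-1/5002) = (-9073/42614 - 237144990)*(-1/5002) = -10105696612933/42614*(-1/5002) = 10105696612933/213155228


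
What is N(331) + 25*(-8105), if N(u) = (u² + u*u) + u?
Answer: 16828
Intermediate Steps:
N(u) = u + 2*u² (N(u) = (u² + u²) + u = 2*u² + u = u + 2*u²)
N(331) + 25*(-8105) = 331*(1 + 2*331) + 25*(-8105) = 331*(1 + 662) - 202625 = 331*663 - 202625 = 219453 - 202625 = 16828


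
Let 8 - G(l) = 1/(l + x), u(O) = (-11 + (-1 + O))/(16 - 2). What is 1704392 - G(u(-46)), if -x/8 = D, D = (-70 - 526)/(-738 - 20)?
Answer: 47175642083/27679 ≈ 1.7044e+6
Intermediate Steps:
D = 298/379 (D = -596/(-758) = -596*(-1/758) = 298/379 ≈ 0.78628)
x = -2384/379 (x = -8*298/379 = -2384/379 ≈ -6.2902)
u(O) = -6/7 + O/14 (u(O) = (-12 + O)/14 = (-12 + O)*(1/14) = -6/7 + O/14)
G(l) = 8 - 1/(-2384/379 + l) (G(l) = 8 - 1/(l - 2384/379) = 8 - 1/(-2384/379 + l))
1704392 - G(u(-46)) = 1704392 - (-19451 + 3032*(-6/7 + (1/14)*(-46)))/(-2384 + 379*(-6/7 + (1/14)*(-46))) = 1704392 - (-19451 + 3032*(-6/7 - 23/7))/(-2384 + 379*(-6/7 - 23/7)) = 1704392 - (-19451 + 3032*(-29/7))/(-2384 + 379*(-29/7)) = 1704392 - (-19451 - 87928/7)/(-2384 - 10991/7) = 1704392 - (-224085)/((-27679/7)*7) = 1704392 - (-7)*(-224085)/(27679*7) = 1704392 - 1*224085/27679 = 1704392 - 224085/27679 = 47175642083/27679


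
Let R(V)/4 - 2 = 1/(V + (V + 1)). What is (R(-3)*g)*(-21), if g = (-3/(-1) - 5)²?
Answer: -3024/5 ≈ -604.80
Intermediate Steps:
R(V) = 8 + 4/(1 + 2*V) (R(V) = 8 + 4/(V + (V + 1)) = 8 + 4/(V + (1 + V)) = 8 + 4/(1 + 2*V))
g = 4 (g = (-3*(-1) - 5)² = (3 - 5)² = (-2)² = 4)
(R(-3)*g)*(-21) = ((4*(3 + 4*(-3))/(1 + 2*(-3)))*4)*(-21) = ((4*(3 - 12)/(1 - 6))*4)*(-21) = ((4*(-9)/(-5))*4)*(-21) = ((4*(-⅕)*(-9))*4)*(-21) = ((36/5)*4)*(-21) = (144/5)*(-21) = -3024/5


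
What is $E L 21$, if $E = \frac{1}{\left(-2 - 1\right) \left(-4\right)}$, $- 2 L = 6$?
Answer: $- \frac{21}{4} \approx -5.25$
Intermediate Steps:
$L = -3$ ($L = \left(- \frac{1}{2}\right) 6 = -3$)
$E = \frac{1}{12}$ ($E = \frac{1}{\left(-3\right) \left(-4\right)} = \frac{1}{12} \approx 0.083333$)
$E L 21 = \frac{1}{12} \left(-3\right) 21 = \left(- \frac{1}{4}\right) 21 = - \frac{21}{4}$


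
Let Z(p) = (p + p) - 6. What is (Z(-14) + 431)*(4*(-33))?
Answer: -52404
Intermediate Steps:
Z(p) = -6 + 2*p (Z(p) = 2*p - 6 = -6 + 2*p)
(Z(-14) + 431)*(4*(-33)) = ((-6 + 2*(-14)) + 431)*(4*(-33)) = ((-6 - 28) + 431)*(-132) = (-34 + 431)*(-132) = 397*(-132) = -52404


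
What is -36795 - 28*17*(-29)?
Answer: -22991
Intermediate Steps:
-36795 - 28*17*(-29) = -36795 - 476*(-29) = -36795 + 13804 = -22991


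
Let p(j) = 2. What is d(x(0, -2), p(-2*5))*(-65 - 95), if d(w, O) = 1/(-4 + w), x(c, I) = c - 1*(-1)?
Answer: 160/3 ≈ 53.333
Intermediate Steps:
x(c, I) = 1 + c (x(c, I) = c + 1 = 1 + c)
d(x(0, -2), p(-2*5))*(-65 - 95) = (-65 - 95)/(-4 + (1 + 0)) = -160/(-4 + 1) = -160/(-3) = -⅓*(-160) = 160/3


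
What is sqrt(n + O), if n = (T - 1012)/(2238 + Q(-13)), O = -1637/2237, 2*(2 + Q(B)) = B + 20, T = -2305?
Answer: I*sqrt(222156681394263)/10019523 ≈ 1.4876*I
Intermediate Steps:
Q(B) = 8 + B/2 (Q(B) = -2 + (B + 20)/2 = -2 + (20 + B)/2 = -2 + (10 + B/2) = 8 + B/2)
O = -1637/2237 (O = -1637*1/2237 = -1637/2237 ≈ -0.73178)
n = -6634/4479 (n = (-2305 - 1012)/(2238 + (8 + (1/2)*(-13))) = -3317/(2238 + (8 - 13/2)) = -3317/(2238 + 3/2) = -3317/4479/2 = -3317*2/4479 = -6634/4479 ≈ -1.4811)
sqrt(n + O) = sqrt(-6634/4479 - 1637/2237) = sqrt(-22172381/10019523) = I*sqrt(222156681394263)/10019523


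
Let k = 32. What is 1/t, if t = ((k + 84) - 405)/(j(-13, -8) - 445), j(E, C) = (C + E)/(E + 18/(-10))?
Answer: 32825/21386 ≈ 1.5349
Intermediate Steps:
j(E, C) = (C + E)/(-9/5 + E) (j(E, C) = (C + E)/(E + 18*(-1/10)) = (C + E)/(E - 9/5) = (C + E)/(-9/5 + E))
t = 21386/32825 (t = ((32 + 84) - 405)/(5*(-8 - 13)/(-9 + 5*(-13)) - 445) = (116 - 405)/(5*(-21)/(-9 - 65) - 445) = -289/(5*(-21)/(-74) - 445) = -289/(5*(-1/74)*(-21) - 445) = -289/(105/74 - 445) = -289/(-32825/74) = -289*(-74/32825) = 21386/32825 ≈ 0.65152)
1/t = 1/(21386/32825) = 32825/21386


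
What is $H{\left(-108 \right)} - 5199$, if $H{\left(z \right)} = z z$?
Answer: $6465$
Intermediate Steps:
$H{\left(z \right)} = z^{2}$
$H{\left(-108 \right)} - 5199 = \left(-108\right)^{2} - 5199 = 11664 - 5199 = 6465$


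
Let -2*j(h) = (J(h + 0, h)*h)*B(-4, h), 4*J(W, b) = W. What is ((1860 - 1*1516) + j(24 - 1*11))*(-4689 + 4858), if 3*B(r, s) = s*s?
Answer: -3431545/24 ≈ -1.4298e+5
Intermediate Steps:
B(r, s) = s²/3 (B(r, s) = (s*s)/3 = s²/3)
J(W, b) = W/4
j(h) = -h⁴/24 (j(h) = -((h + 0)/4)*h*h²/3/2 = -(h/4)*h*h²/3/2 = -h²/4*h²/3/2 = -h⁴/24)
((1860 - 1*1516) + j(24 - 1*11))*(-4689 + 4858) = ((1860 - 1*1516) - (24 - 1*11)⁴/24)*(-4689 + 4858) = ((1860 - 1516) - (24 - 11)⁴/24)*169 = (344 - 1/24*13⁴)*169 = (344 - 1/24*28561)*169 = (344 - 28561/24)*169 = -20305/24*169 = -3431545/24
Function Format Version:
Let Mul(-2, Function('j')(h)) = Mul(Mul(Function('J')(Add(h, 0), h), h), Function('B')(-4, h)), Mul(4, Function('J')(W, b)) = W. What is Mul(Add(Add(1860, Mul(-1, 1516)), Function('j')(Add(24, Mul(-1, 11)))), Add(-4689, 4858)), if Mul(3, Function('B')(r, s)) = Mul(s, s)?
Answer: Rational(-3431545, 24) ≈ -1.4298e+5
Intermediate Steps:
Function('B')(r, s) = Mul(Rational(1, 3), Pow(s, 2)) (Function('B')(r, s) = Mul(Rational(1, 3), Mul(s, s)) = Mul(Rational(1, 3), Pow(s, 2)))
Function('J')(W, b) = Mul(Rational(1, 4), W)
Function('j')(h) = Mul(Rational(-1, 24), Pow(h, 4)) (Function('j')(h) = Mul(Rational(-1, 2), Mul(Mul(Mul(Rational(1, 4), Add(h, 0)), h), Mul(Rational(1, 3), Pow(h, 2)))) = Mul(Rational(-1, 2), Mul(Mul(Mul(Rational(1, 4), h), h), Mul(Rational(1, 3), Pow(h, 2)))) = Mul(Rational(-1, 2), Mul(Mul(Rational(1, 4), Pow(h, 2)), Mul(Rational(1, 3), Pow(h, 2)))) = Mul(Rational(-1, 2), Mul(Rational(1, 12), Pow(h, 4))) = Mul(Rational(-1, 24), Pow(h, 4)))
Mul(Add(Add(1860, Mul(-1, 1516)), Function('j')(Add(24, Mul(-1, 11)))), Add(-4689, 4858)) = Mul(Add(Add(1860, Mul(-1, 1516)), Mul(Rational(-1, 24), Pow(Add(24, Mul(-1, 11)), 4))), Add(-4689, 4858)) = Mul(Add(Add(1860, -1516), Mul(Rational(-1, 24), Pow(Add(24, -11), 4))), 169) = Mul(Add(344, Mul(Rational(-1, 24), Pow(13, 4))), 169) = Mul(Add(344, Mul(Rational(-1, 24), 28561)), 169) = Mul(Add(344, Rational(-28561, 24)), 169) = Mul(Rational(-20305, 24), 169) = Rational(-3431545, 24)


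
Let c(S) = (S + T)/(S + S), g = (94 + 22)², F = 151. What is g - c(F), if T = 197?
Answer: 2031682/151 ≈ 13455.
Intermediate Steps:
g = 13456 (g = 116² = 13456)
c(S) = (197 + S)/(2*S) (c(S) = (S + 197)/(S + S) = (197 + S)/((2*S)) = (197 + S)*(1/(2*S)) = (197 + S)/(2*S))
g - c(F) = 13456 - (197 + 151)/(2*151) = 13456 - 348/(2*151) = 13456 - 1*174/151 = 13456 - 174/151 = 2031682/151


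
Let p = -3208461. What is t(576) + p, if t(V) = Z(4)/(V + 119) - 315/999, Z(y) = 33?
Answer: -247516744507/77145 ≈ -3.2085e+6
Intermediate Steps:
t(V) = -35/111 + 33/(119 + V) (t(V) = 33/(V + 119) - 315/999 = 33/(119 + V) - 315*1/999 = 33/(119 + V) - 35/111 = -35/111 + 33/(119 + V))
t(576) + p = (-502 - 35*576)/(111*(119 + 576)) - 3208461 = (1/111)*(-502 - 20160)/695 - 3208461 = (1/111)*(1/695)*(-20662) - 3208461 = -20662/77145 - 3208461 = -247516744507/77145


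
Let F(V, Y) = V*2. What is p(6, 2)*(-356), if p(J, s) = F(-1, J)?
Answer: 712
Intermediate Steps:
F(V, Y) = 2*V
p(J, s) = -2 (p(J, s) = 2*(-1) = -2)
p(6, 2)*(-356) = -2*(-356) = 712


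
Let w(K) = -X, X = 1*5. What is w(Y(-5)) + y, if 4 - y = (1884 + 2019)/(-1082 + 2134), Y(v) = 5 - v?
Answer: -4955/1052 ≈ -4.7101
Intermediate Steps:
X = 5
y = 305/1052 (y = 4 - (1884 + 2019)/(-1082 + 2134) = 4 - 3903/1052 = 305/1052 ≈ 0.28992)
w(K) = -5 (w(K) = -1*5 = -5)
w(Y(-5)) + y = -5 + 305/1052 = -4955/1052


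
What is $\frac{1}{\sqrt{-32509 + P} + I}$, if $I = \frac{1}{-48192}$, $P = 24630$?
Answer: $- \frac{48192}{18298732179457} - \frac{2322468864 i \sqrt{7879}}{18298732179457} \approx -2.6336 \cdot 10^{-9} - 0.011266 i$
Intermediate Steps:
$I = - \frac{1}{48192} \approx -2.075 \cdot 10^{-5}$
$\frac{1}{\sqrt{-32509 + P} + I} = \frac{1}{\sqrt{-32509 + 24630} - \frac{1}{48192}} = \frac{1}{\sqrt{-7879} - \frac{1}{48192}} = \frac{1}{i \sqrt{7879} - \frac{1}{48192}} = \frac{1}{- \frac{1}{48192} + i \sqrt{7879}}$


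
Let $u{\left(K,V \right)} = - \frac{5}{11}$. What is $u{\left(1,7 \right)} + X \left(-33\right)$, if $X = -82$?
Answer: $\frac{29761}{11} \approx 2705.5$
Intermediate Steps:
$u{\left(K,V \right)} = - \frac{5}{11}$ ($u{\left(K,V \right)} = \left(-5\right) \frac{1}{11} = - \frac{5}{11}$)
$u{\left(1,7 \right)} + X \left(-33\right) = - \frac{5}{11} - -2706 = - \frac{5}{11} + 2706 = \frac{29761}{11}$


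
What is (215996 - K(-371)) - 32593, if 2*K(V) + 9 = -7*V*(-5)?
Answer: 189900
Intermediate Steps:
K(V) = -9/2 + 35*V/2 (K(V) = -9/2 + (-7*V*(-5))/2 = -9/2 + (35*V)/2 = -9/2 + 35*V/2)
(215996 - K(-371)) - 32593 = (215996 - (-9/2 + (35/2)*(-371))) - 32593 = (215996 - (-9/2 - 12985/2)) - 32593 = (215996 - 1*(-6497)) - 32593 = (215996 + 6497) - 32593 = 222493 - 32593 = 189900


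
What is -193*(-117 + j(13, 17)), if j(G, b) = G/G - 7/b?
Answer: 381947/17 ≈ 22467.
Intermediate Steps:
j(G, b) = 1 - 7/b
-193*(-117 + j(13, 17)) = -193*(-117 + (-7 + 17)/17) = -193*(-117 + (1/17)*10) = -193*(-117 + 10/17) = -193*(-1979/17) = 381947/17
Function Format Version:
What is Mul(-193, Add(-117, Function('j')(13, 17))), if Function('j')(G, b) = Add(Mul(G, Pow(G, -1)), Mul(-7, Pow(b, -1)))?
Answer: Rational(381947, 17) ≈ 22467.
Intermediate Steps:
Function('j')(G, b) = Add(1, Mul(-7, Pow(b, -1)))
Mul(-193, Add(-117, Function('j')(13, 17))) = Mul(-193, Add(-117, Mul(Pow(17, -1), Add(-7, 17)))) = Mul(-193, Add(-117, Mul(Rational(1, 17), 10))) = Mul(-193, Add(-117, Rational(10, 17))) = Mul(-193, Rational(-1979, 17)) = Rational(381947, 17)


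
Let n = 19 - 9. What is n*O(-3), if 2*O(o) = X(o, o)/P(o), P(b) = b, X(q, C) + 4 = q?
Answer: 35/3 ≈ 11.667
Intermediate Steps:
n = 10
X(q, C) = -4 + q
O(o) = (-4 + o)/(2*o) (O(o) = ((-4 + o)/o)/2 = (-4 + o)/(2*o))
n*O(-3) = 10*((1/2)*(-4 - 3)/(-3)) = 10*((1/2)*(-1/3)*(-7)) = 10*(7/6) = 35/3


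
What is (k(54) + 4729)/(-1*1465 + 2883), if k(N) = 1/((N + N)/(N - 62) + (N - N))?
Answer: 127681/38286 ≈ 3.3349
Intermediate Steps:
k(N) = (-62 + N)/(2*N) (k(N) = 1/((2*N)/(-62 + N) + 0) = 1/(2*N/(-62 + N) + 0) = 1/(2*N/(-62 + N)) = (-62 + N)/(2*N))
(k(54) + 4729)/(-1*1465 + 2883) = ((½)*(-62 + 54)/54 + 4729)/(-1*1465 + 2883) = ((½)*(1/54)*(-8) + 4729)/(-1465 + 2883) = (-2/27 + 4729)/1418 = (127681/27)*(1/1418) = 127681/38286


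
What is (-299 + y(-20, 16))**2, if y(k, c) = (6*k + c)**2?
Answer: 110607289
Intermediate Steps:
y(k, c) = (c + 6*k)**2
(-299 + y(-20, 16))**2 = (-299 + (16 + 6*(-20))**2)**2 = (-299 + (16 - 120)**2)**2 = (-299 + (-104)**2)**2 = (-299 + 10816)**2 = 10517**2 = 110607289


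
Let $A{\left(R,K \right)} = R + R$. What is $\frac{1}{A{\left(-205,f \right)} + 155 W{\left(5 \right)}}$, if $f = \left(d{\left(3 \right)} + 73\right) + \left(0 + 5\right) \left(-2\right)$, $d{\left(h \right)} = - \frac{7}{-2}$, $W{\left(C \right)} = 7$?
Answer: $\frac{1}{675} \approx 0.0014815$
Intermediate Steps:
$d{\left(h \right)} = \frac{7}{2}$ ($d{\left(h \right)} = \left(-7\right) \left(- \frac{1}{2}\right) = \frac{7}{2}$)
$f = \frac{133}{2}$ ($f = \left(\frac{7}{2} + 73\right) + \left(0 + 5\right) \left(-2\right) = \frac{153}{2} + 5 \left(-2\right) = \frac{153}{2} - 10 = \frac{133}{2} \approx 66.5$)
$A{\left(R,K \right)} = 2 R$
$\frac{1}{A{\left(-205,f \right)} + 155 W{\left(5 \right)}} = \frac{1}{2 \left(-205\right) + 155 \cdot 7} = \frac{1}{-410 + 1085} = \frac{1}{675}$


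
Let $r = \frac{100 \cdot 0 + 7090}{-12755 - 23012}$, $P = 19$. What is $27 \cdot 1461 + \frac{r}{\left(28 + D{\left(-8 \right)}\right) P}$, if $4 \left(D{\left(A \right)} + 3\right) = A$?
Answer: $\frac{616563663923}{15630179} \approx 39447.0$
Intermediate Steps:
$r = - \frac{7090}{35767}$ ($r = \frac{0 + 7090}{-35767} = 7090 \left(- \frac{1}{35767}\right) = - \frac{7090}{35767} \approx -0.19823$)
$D{\left(A \right)} = -3 + \frac{A}{4}$
$27 \cdot 1461 + \frac{r}{\left(28 + D{\left(-8 \right)}\right) P} = 27 \cdot 1461 - \frac{7090}{35767 \left(28 + \left(-3 + \frac{1}{4} \left(-8\right)\right)\right) 19} = 39447 - \frac{7090}{35767 \left(28 - 5\right) 19} = 39447 - \frac{7090}{35767 \cdot 23 \cdot 19} = 39447 - \frac{7090}{35767 \cdot 437} = 39447 - \frac{7090}{15630179} = \frac{616563663923}{15630179}$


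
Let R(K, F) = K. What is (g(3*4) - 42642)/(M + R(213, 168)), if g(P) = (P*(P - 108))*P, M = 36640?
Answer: -56466/36853 ≈ -1.5322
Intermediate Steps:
g(P) = P²*(-108 + P) (g(P) = (P*(-108 + P))*P = P²*(-108 + P))
(g(3*4) - 42642)/(M + R(213, 168)) = ((3*4)²*(-108 + 3*4) - 42642)/(36640 + 213) = (12²*(-108 + 12) - 42642)/36853 = (144*(-96) - 42642)*(1/36853) = (-13824 - 42642)*(1/36853) = -56466*1/36853 = -56466/36853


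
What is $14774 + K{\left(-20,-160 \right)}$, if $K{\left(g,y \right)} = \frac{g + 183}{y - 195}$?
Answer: $\frac{5244607}{355} \approx 14774.0$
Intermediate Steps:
$K{\left(g,y \right)} = \frac{183 + g}{-195 + y}$
$14774 + K{\left(-20,-160 \right)} = 14774 + \frac{183 - 20}{-195 - 160} = 14774 + \frac{1}{-355} \cdot 163 = 14774 - \frac{163}{355} = \frac{5244607}{355}$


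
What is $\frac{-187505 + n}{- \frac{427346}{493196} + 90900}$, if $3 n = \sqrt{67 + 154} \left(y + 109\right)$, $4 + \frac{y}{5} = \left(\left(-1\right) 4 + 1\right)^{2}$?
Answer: $- \frac{46238357990}{22415544527} + \frac{33044132 \sqrt{221}}{67246633581} \approx -2.0555$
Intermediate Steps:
$y = 25$ ($y = -20 + 5 \left(\left(-1\right) 4 + 1\right)^{2} = -20 + 5 \left(-4 + 1\right)^{2} = -20 + 5 \left(-3\right)^{2} = -20 + 5 \cdot 9 = -20 + 45 = 25$)
$n = \frac{134 \sqrt{221}}{3}$ ($n = \frac{\sqrt{67 + 154} \left(25 + 109\right)}{3} = \frac{\sqrt{221} \cdot 134}{3} = \frac{134 \sqrt{221}}{3} \approx 664.02$)
$\frac{-187505 + n}{- \frac{427346}{493196} + 90900} = \frac{-187505 + \frac{134 \sqrt{221}}{3}}{- \frac{427346}{493196} + 90900} = \frac{-187505 + \frac{134 \sqrt{221}}{3}}{\left(-427346\right) \frac{1}{493196} + 90900} = \frac{-187505 + \frac{134 \sqrt{221}}{3}}{- \frac{213673}{246598} + 90900} = \frac{-187505 + \frac{134 \sqrt{221}}{3}}{\frac{22415544527}{246598}} = \left(-187505 + \frac{134 \sqrt{221}}{3}\right) \frac{246598}{22415544527} = - \frac{46238357990}{22415544527} + \frac{33044132 \sqrt{221}}{67246633581}$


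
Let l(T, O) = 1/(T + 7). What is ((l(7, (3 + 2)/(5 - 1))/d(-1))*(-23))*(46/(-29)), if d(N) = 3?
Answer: 529/609 ≈ 0.86864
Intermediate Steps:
l(T, O) = 1/(7 + T)
((l(7, (3 + 2)/(5 - 1))/d(-1))*(-23))*(46/(-29)) = ((1/((7 + 7)*3))*(-23))*(46/(-29)) = (((⅓)/14)*(-23))*(46*(-1/29)) = (((1/14)*(⅓))*(-23))*(-46/29) = ((1/42)*(-23))*(-46/29) = -23/42*(-46/29) = 529/609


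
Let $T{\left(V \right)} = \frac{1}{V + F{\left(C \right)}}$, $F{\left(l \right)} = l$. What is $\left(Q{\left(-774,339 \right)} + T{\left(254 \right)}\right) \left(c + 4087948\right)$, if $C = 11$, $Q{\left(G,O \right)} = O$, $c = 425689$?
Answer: $\frac{405487093532}{265} \approx 1.5301 \cdot 10^{9}$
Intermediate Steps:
$T{\left(V \right)} = \frac{1}{11 + V}$ ($T{\left(V \right)} = \frac{1}{V + 11} = \frac{1}{11 + V}$)
$\left(Q{\left(-774,339 \right)} + T{\left(254 \right)}\right) \left(c + 4087948\right) = \left(339 + \frac{1}{11 + 254}\right) \left(425689 + 4087948\right) = \left(339 + \frac{1}{265}\right) 4513637 = \frac{89836}{265} \cdot 4513637 = \frac{405487093532}{265}$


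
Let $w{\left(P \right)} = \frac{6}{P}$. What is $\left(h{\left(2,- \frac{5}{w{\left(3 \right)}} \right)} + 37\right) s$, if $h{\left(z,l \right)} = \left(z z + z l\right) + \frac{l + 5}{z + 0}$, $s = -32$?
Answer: $-1192$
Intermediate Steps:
$h{\left(z,l \right)} = z^{2} + l z + \frac{5 + l}{z}$ ($h{\left(z,l \right)} = \left(z^{2} + l z\right) + \frac{5 + l}{z} = z^{2} + l z + \frac{5 + l}{z}$)
$\left(h{\left(2,- \frac{5}{w{\left(3 \right)}} \right)} + 37\right) s = \left(\frac{5 - \frac{5}{6 \cdot \frac{1}{3}} + 2^{2} \left(- \frac{5}{6 \cdot \frac{1}{3}} + 2\right)}{2} + 37\right) \left(-32\right) = \left(\frac{5 - \frac{5}{6 \cdot \frac{1}{3}} + 4 \left(- \frac{5}{6 \cdot \frac{1}{3}} + 2\right)}{2} + 37\right) \left(-32\right) = \left(\frac{5 - \frac{5}{2} + 4 \left(- \frac{5}{2} + 2\right)}{2} + 37\right) \left(-32\right) = \left(\frac{5 - \frac{5}{2} + 4 \left(- \frac{1}{2}\right)}{2} + 37\right) \left(-32\right) = \left(\frac{5 - \frac{5}{2} - 2}{2} + 37\right) \left(-32\right) = \left(\frac{1}{2} \cdot \frac{1}{2} + 37\right) \left(-32\right) = \left(\frac{1}{4} + 37\right) \left(-32\right) = \frac{149}{4} \left(-32\right) = -1192$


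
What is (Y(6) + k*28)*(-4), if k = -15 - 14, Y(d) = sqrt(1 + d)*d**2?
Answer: 3248 - 144*sqrt(7) ≈ 2867.0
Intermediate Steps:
Y(d) = d**2*sqrt(1 + d)
k = -29
(Y(6) + k*28)*(-4) = (6**2*sqrt(1 + 6) - 29*28)*(-4) = (36*sqrt(7) - 812)*(-4) = (-812 + 36*sqrt(7))*(-4) = 3248 - 144*sqrt(7)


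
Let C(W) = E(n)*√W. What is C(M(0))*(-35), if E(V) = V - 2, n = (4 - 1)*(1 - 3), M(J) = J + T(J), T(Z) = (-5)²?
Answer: 1400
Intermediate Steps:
T(Z) = 25
M(J) = 25 + J (M(J) = J + 25 = 25 + J)
n = -6 (n = 3*(-2) = -6)
E(V) = -2 + V
C(W) = -8*√W (C(W) = (-2 - 6)*√W = -8*√W)
C(M(0))*(-35) = -8*√(25 + 0)*(-35) = -8*√25*(-35) = -8*5*(-35) = -40*(-35) = 1400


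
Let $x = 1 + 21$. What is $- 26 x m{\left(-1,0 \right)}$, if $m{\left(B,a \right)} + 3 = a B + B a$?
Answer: $1716$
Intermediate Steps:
$x = 22$
$m{\left(B,a \right)} = -3 + 2 B a$ ($m{\left(B,a \right)} = -3 + \left(a B + B a\right) = -3 + \left(B a + B a\right) = -3 + 2 B a$)
$- 26 x m{\left(-1,0 \right)} = \left(-26\right) 22 \left(-3 + 2 \left(-1\right) 0\right) = - 572 \left(-3 + 0\right) = \left(-572\right) \left(-3\right) = 1716$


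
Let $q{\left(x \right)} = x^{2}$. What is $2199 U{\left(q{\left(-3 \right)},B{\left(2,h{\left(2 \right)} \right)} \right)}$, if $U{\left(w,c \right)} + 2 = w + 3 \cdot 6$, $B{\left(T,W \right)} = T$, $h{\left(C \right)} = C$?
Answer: $54975$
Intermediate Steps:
$U{\left(w,c \right)} = 16 + w$ ($U{\left(w,c \right)} = -2 + \left(w + 3 \cdot 6\right) = -2 + \left(w + 18\right) = -2 + \left(18 + w\right) = 16 + w$)
$2199 U{\left(q{\left(-3 \right)},B{\left(2,h{\left(2 \right)} \right)} \right)} = 2199 \left(16 + \left(-3\right)^{2}\right) = 2199 \left(16 + 9\right) = 2199 \cdot 25 = 54975$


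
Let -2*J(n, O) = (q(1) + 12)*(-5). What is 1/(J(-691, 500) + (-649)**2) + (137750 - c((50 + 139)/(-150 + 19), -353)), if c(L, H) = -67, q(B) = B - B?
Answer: 58052792728/421231 ≈ 1.3782e+5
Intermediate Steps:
q(B) = 0
J(n, O) = 30 (J(n, O) = -(0 + 12)*(-5)/2 = -6*(-5) = -1/2*(-60) = 30)
1/(J(-691, 500) + (-649)**2) + (137750 - c((50 + 139)/(-150 + 19), -353)) = 1/(30 + (-649)**2) + (137750 - 1*(-67)) = 1/(30 + 421201) + (137750 + 67) = 1/421231 + 137817 = 58052792728/421231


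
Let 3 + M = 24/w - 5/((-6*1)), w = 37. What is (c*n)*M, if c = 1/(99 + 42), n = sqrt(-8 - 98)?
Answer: -337*I*sqrt(106)/31302 ≈ -0.11084*I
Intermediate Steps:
M = -337/222 (M = -3 + (24/37 - 5/((-6*1))) = -3 + (24*(1/37) - 5/(-6)) = -3 + (24/37 - 5*(-1/6)) = -3 + (24/37 + 5/6) = -3 + 329/222 = -337/222 ≈ -1.5180)
n = I*sqrt(106) (n = sqrt(-106) = I*sqrt(106) ≈ 10.296*I)
c = 1/141 ≈ 0.0070922
(c*n)*M = ((I*sqrt(106))/141)*(-337/222) = (I*sqrt(106)/141)*(-337/222) = -337*I*sqrt(106)/31302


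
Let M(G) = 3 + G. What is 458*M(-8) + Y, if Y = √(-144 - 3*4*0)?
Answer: -2290 + 12*I ≈ -2290.0 + 12.0*I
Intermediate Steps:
Y = 12*I (Y = √(-144 - 12*0) = √(-144 + 0) = √(-144) = 12*I ≈ 12.0*I)
458*M(-8) + Y = 458*(3 - 8) + 12*I = 458*(-5) + 12*I = -2290 + 12*I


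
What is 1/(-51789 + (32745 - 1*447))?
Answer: -1/19491 ≈ -5.1306e-5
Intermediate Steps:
1/(-51789 + (32745 - 1*447)) = 1/(-51789 + (32745 - 447)) = 1/(-51789 + 32298) = 1/(-19491) = -1/19491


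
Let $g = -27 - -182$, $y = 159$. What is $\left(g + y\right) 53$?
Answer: $16642$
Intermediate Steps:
$g = 155$ ($g = -27 + 182 = 155$)
$\left(g + y\right) 53 = \left(155 + 159\right) 53 = 314 \cdot 53 = 16642$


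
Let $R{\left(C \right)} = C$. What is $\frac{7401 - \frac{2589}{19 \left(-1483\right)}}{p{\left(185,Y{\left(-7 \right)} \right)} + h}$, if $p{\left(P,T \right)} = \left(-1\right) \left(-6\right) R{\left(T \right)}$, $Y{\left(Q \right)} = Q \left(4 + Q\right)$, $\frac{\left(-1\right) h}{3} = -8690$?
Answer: $\frac{34756761}{123020782} \approx 0.28253$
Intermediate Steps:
$h = 26070$ ($h = \left(-3\right) \left(-8690\right) = 26070$)
$p{\left(P,T \right)} = 6 T$ ($p{\left(P,T \right)} = \left(-1\right) \left(-6\right) T = 6 T$)
$\frac{7401 - \frac{2589}{19 \left(-1483\right)}}{p{\left(185,Y{\left(-7 \right)} \right)} + h} = \frac{7401 - \frac{2589}{19 \left(-1483\right)}}{6 \left(- 7 \left(4 - 7\right)\right) + 26070} = \frac{7401 - \frac{2589}{-28177}}{6 \left(\left(-7\right) \left(-3\right)\right) + 26070} = \frac{7401 - - \frac{2589}{28177}}{6 \cdot 21 + 26070} = \frac{7401 + \frac{2589}{28177}}{126 + 26070} = \frac{208540566}{28177 \cdot 26196} = \frac{208540566}{28177} \cdot \frac{1}{26196} = \frac{34756761}{123020782}$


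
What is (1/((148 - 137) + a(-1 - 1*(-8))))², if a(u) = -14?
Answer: ⅑ ≈ 0.11111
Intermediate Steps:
(1/((148 - 137) + a(-1 - 1*(-8))))² = (1/((148 - 137) - 14))² = (1/(11 - 14))² = (1/(-3))² = (-⅓)² = ⅑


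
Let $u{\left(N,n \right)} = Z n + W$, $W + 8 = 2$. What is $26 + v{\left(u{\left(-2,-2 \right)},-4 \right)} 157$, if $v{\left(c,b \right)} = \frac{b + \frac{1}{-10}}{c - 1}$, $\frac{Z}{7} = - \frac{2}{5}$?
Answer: $\frac{6801}{14} \approx 485.79$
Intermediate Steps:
$W = -6$ ($W = -8 + 2 = -6$)
$Z = - \frac{14}{5}$ ($Z = 7 \left(- \frac{2}{5}\right) = - \frac{14}{5} \approx -2.8$)
$u{\left(N,n \right)} = -6 - \frac{14 n}{5}$ ($u{\left(N,n \right)} = - \frac{14 n}{5} - 6 = -6 - \frac{14 n}{5}$)
$v{\left(c,b \right)} = \frac{- \frac{1}{10} + b}{-1 + c}$ ($v{\left(c,b \right)} = \frac{b - \frac{1}{10}}{-1 + c} = \frac{- \frac{1}{10} + b}{-1 + c}$)
$26 + v{\left(u{\left(-2,-2 \right)},-4 \right)} 157 = 26 + \frac{- \frac{1}{10} - 4}{-1 - \frac{2}{5}} \cdot 157 = 26 + \frac{1}{-1 + \left(-6 + \frac{28}{5}\right)} \left(- \frac{41}{10}\right) 157 = 26 + \frac{1}{-1 - \frac{2}{5}} \left(- \frac{41}{10}\right) 157 = 26 + \frac{1}{- \frac{7}{5}} \left(- \frac{41}{10}\right) 157 = 26 + \left(- \frac{5}{7}\right) \left(- \frac{41}{10}\right) 157 = 26 + \frac{41}{14} \cdot 157 = 26 + \frac{6437}{14} = \frac{6801}{14}$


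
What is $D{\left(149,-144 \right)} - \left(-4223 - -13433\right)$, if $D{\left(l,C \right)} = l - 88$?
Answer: $-9149$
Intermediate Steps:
$D{\left(l,C \right)} = -88 + l$
$D{\left(149,-144 \right)} - \left(-4223 - -13433\right) = \left(-88 + 149\right) - \left(-4223 - -13433\right) = 61 - \left(-4223 + 13433\right) = 61 - 9210 = -9149$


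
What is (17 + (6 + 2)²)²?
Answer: 6561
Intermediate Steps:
(17 + (6 + 2)²)² = (17 + 8²)² = (17 + 64)² = 81² = 6561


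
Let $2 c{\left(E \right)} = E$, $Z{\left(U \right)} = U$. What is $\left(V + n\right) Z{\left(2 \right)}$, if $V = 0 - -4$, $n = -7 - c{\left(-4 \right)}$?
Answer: $-2$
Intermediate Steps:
$c{\left(E \right)} = \frac{E}{2}$
$n = -5$ ($n = -7 - \frac{1}{2} \left(-4\right) = -7 - -2 = -7 + 2 = -5$)
$V = 4$ ($V = 0 + 4 = 4$)
$\left(V + n\right) Z{\left(2 \right)} = \left(4 - 5\right) 2 = \left(-1\right) 2 = -2$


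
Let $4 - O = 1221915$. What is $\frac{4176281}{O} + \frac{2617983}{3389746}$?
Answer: $- \frac{10957589589113}{4141967924606} \approx -2.6455$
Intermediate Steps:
$O = -1221911$ ($O = 4 - 1221915 = -1221911$)
$\frac{4176281}{O} + \frac{2617983}{3389746} = \frac{4176281}{-1221911} + \frac{2617983}{3389746} = 4176281 \left(- \frac{1}{1221911}\right) + 2617983 \cdot \frac{1}{3389746} = - \frac{4176281}{1221911} + \frac{2617983}{3389746} = - \frac{10957589589113}{4141967924606}$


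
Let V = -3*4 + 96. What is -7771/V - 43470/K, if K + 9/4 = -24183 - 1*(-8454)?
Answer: -31625617/352380 ≈ -89.749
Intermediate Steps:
K = -62925/4 (K = -9/4 + (-24183 - 1*(-8454)) = -9/4 + (-24183 + 8454) = -9/4 - 15729 = -62925/4 ≈ -15731.)
V = 84 (V = -12 + 96 = 84)
-7771/V - 43470/K = -7771/84 - 43470/(-62925/4) = -7771*1/84 - 43470*(-4/62925) = -7771/84 + 11592/4195 = -31625617/352380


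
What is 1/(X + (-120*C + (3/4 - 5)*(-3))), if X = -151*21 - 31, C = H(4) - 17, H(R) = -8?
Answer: -4/757 ≈ -0.0052840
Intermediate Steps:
C = -25 (C = -8 - 17 = -25)
X = -3202 (X = -3171 - 31 = -3202)
1/(X + (-120*C + (3/4 - 5)*(-3))) = 1/(-3202 + (-120*(-25) + (3/4 - 5)*(-3))) = 1/(-3202 + (3000 + (3*(1/4) - 5)*(-3))) = 1/(-3202 + (3000 + (3/4 - 5)*(-3))) = 1/(-3202 + (3000 - 17/4*(-3))) = 1/(-3202 + (3000 + 51/4)) = 1/(-3202 + 12051/4) = 1/(-757/4) = -4/757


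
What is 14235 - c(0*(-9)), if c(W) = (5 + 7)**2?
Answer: 14091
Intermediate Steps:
c(W) = 144 (c(W) = 12**2 = 144)
14235 - c(0*(-9)) = 14235 - 1*144 = 14235 - 144 = 14091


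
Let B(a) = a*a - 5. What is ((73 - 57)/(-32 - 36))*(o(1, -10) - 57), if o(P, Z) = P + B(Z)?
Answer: -156/17 ≈ -9.1765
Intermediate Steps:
B(a) = -5 + a**2 (B(a) = a**2 - 5 = -5 + a**2)
o(P, Z) = -5 + P + Z**2 (o(P, Z) = P + (-5 + Z**2) = -5 + P + Z**2)
((73 - 57)/(-32 - 36))*(o(1, -10) - 57) = ((73 - 57)/(-32 - 36))*((-5 + 1 + (-10)**2) - 57) = (16/(-68))*((-5 + 1 + 100) - 57) = (16*(-1/68))*(96 - 57) = -4/17*39 = -156/17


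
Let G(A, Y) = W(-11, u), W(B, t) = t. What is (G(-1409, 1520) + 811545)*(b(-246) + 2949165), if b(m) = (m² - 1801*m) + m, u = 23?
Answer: 2801923100208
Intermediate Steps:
G(A, Y) = 23
b(m) = m² - 1800*m
(G(-1409, 1520) + 811545)*(b(-246) + 2949165) = (23 + 811545)*(-246*(-1800 - 246) + 2949165) = 811568*(-246*(-2046) + 2949165) = 811568*(503316 + 2949165) = 811568*3452481 = 2801923100208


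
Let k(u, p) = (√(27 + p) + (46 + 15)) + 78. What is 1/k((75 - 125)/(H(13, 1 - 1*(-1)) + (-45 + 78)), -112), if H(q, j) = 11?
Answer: 139/19406 - I*√85/19406 ≈ 0.0071627 - 0.00047509*I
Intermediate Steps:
k(u, p) = 139 + √(27 + p) (k(u, p) = (√(27 + p) + 61) + 78 = (61 + √(27 + p)) + 78 = 139 + √(27 + p))
1/k((75 - 125)/(H(13, 1 - 1*(-1)) + (-45 + 78)), -112) = 1/(139 + √(27 - 112)) = 1/(139 + √(-85)) = 1/(139 + I*√85)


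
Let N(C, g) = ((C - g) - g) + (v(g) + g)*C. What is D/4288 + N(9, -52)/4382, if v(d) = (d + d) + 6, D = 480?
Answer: -25007/146797 ≈ -0.17035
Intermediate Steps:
v(d) = 6 + 2*d (v(d) = 2*d + 6 = 6 + 2*d)
N(C, g) = C - 2*g + C*(6 + 3*g) (N(C, g) = ((C - g) - g) + ((6 + 2*g) + g)*C = (C - 2*g) + (6 + 3*g)*C = (C - 2*g) + C*(6 + 3*g) = C - 2*g + C*(6 + 3*g))
D/4288 + N(9, -52)/4382 = 480/4288 + (-2*(-52) + 7*9 + 3*9*(-52))/4382 = 480*(1/4288) + (104 + 63 - 1404)*(1/4382) = 15/134 - 1237*1/4382 = 15/134 - 1237/4382 = -25007/146797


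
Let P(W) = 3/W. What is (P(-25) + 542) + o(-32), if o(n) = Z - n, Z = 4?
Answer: 14447/25 ≈ 577.88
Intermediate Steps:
o(n) = 4 - n
(P(-25) + 542) + o(-32) = (3/(-25) + 542) + (4 - 1*(-32)) = (3*(-1/25) + 542) + (4 + 32) = (-3/25 + 542) + 36 = 13547/25 + 36 = 14447/25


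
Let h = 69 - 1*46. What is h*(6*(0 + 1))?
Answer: 138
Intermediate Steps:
h = 23 (h = 69 - 46 = 23)
h*(6*(0 + 1)) = 23*(6*(0 + 1)) = 23*(6*1) = 23*6 = 138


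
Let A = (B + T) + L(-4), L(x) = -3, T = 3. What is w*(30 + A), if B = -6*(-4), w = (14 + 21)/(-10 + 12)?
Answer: 945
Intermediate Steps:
w = 35/2 ≈ 17.500
B = 24
A = 24 (A = (24 + 3) - 3 = 27 - 3 = 24)
w*(30 + A) = 35*(30 + 24)/2 = (35/2)*54 = 945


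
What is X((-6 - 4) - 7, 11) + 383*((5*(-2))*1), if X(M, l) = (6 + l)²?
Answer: -3541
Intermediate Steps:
X((-6 - 4) - 7, 11) + 383*((5*(-2))*1) = (6 + 11)² + 383*((5*(-2))*1) = 17² + 383*(-10*1) = 289 + 383*(-10) = 289 - 3830 = -3541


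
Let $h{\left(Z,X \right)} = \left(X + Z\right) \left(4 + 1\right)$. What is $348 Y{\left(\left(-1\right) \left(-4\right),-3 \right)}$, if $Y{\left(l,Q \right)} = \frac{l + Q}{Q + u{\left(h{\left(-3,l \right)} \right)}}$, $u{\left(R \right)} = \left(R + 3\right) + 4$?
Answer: $\frac{116}{3} \approx 38.667$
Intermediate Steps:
$h{\left(Z,X \right)} = 5 X + 5 Z$ ($h{\left(Z,X \right)} = \left(X + Z\right) 5 = 5 X + 5 Z$)
$u{\left(R \right)} = 7 + R$ ($u{\left(R \right)} = \left(3 + R\right) + 4 = 7 + R$)
$Y{\left(l,Q \right)} = \frac{Q + l}{-8 + Q + 5 l}$ ($Y{\left(l,Q \right)} = \frac{l + Q}{Q + \left(7 + \left(5 l + 5 \left(-3\right)\right)\right)} = \frac{Q + l}{Q + \left(7 + \left(5 l - 15\right)\right)} = \frac{Q + l}{Q + \left(7 + \left(-15 + 5 l\right)\right)} = \frac{Q + l}{Q + \left(-8 + 5 l\right)} = \frac{Q + l}{-8 + Q + 5 l}$)
$348 Y{\left(\left(-1\right) \left(-4\right),-3 \right)} = 348 \frac{-3 - -4}{-8 - 3 + 5 \left(\left(-1\right) \left(-4\right)\right)} = 348 \frac{-3 + 4}{-8 - 3 + 5 \cdot 4} = 348 \frac{1}{-8 - 3 + 20} \cdot 1 = 348 \cdot \frac{1}{9} \cdot 1 = 348 \cdot \frac{1}{9} = \frac{116}{3}$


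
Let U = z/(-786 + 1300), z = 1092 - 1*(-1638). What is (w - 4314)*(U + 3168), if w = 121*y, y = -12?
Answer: -4702409406/257 ≈ -1.8297e+7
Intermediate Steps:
z = 2730 (z = 1092 + 1638 = 2730)
w = -1452 (w = 121*(-12) = -1452)
U = 1365/257 (U = 2730/(-786 + 1300) = 2730/514 = 2730*(1/514) = 1365/257 ≈ 5.3113)
(w - 4314)*(U + 3168) = (-1452 - 4314)*(1365/257 + 3168) = -5766*815541/257 = -4702409406/257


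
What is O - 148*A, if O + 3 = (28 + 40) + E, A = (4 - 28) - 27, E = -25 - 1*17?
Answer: 7571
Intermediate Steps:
E = -42 (E = -25 - 17 = -42)
A = -51 (A = -24 - 27 = -51)
O = 23 (O = -3 + ((28 + 40) - 42) = -3 + (68 - 42) = -3 + 26 = 23)
O - 148*A = 23 - 148*(-51) = 23 + 7548 = 7571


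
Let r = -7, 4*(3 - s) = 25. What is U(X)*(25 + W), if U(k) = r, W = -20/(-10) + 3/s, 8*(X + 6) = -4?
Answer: -2373/13 ≈ -182.54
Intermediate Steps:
s = -13/4 (s = 3 - ¼*25 = 3 - 25/4 = -13/4 ≈ -3.2500)
X = -13/2 (X = -6 + (⅛)*(-4) = -6 - ½ = -13/2 ≈ -6.5000)
W = 14/13 (W = -20/(-10) + 3/(-13/4) = -20*(-⅒) + 3*(-4/13) = 2 - 12/13 = 14/13 ≈ 1.0769)
U(k) = -7
U(X)*(25 + W) = -7*(25 + 14/13) = -7*339/13 = -2373/13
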